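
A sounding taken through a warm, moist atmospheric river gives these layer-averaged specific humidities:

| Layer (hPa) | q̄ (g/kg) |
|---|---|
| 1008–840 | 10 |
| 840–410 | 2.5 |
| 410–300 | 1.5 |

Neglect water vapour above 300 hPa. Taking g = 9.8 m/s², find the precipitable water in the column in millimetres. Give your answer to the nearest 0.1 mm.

Precipitable water is the column-integrated vapour mass per unit area: PW = (1/g) Σ q̄ Δp, with q in kg/kg and Δp in Pa (1 kg/m² of water = 1 mm).
Layer 1008–840 hPa: Δp = 168 hPa = 16800 Pa, q̄ = 0.01 kg/kg → 0.01 × 16800 / 9.8 = 17.14 mm
Layer 840–410 hPa: Δp = 430 hPa = 43000 Pa, q̄ = 0.0025 kg/kg → 0.0025 × 43000 / 9.8 = 10.97 mm
Layer 410–300 hPa: Δp = 110 hPa = 11000 Pa, q̄ = 0.0015 kg/kg → 0.0015 × 11000 / 9.8 = 1.68 mm
PW = 17.14 + 10.97 + 1.68 = 29.79 ≈ 29.8 mm.

PW ≈ 29.8 mm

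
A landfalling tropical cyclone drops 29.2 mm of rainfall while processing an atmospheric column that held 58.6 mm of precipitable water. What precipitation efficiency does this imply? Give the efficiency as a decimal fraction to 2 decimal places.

ε ≈ 0.50

ε = rainfall / PW = 29.2 / 58.6 = 0.50.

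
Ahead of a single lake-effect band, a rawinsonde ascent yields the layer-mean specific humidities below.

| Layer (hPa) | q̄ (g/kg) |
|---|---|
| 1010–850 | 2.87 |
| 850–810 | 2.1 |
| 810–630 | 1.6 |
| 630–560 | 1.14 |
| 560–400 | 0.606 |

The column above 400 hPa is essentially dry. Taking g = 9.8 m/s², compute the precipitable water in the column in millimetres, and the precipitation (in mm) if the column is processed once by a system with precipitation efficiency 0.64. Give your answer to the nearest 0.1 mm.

Precipitable water is the column-integrated vapour mass per unit area: PW = (1/g) Σ q̄ Δp, with q in kg/kg and Δp in Pa (1 kg/m² of water = 1 mm).
Layer 1010–850 hPa: Δp = 160 hPa = 16000 Pa, q̄ = 0.00287 kg/kg → 0.00287 × 16000 / 9.8 = 4.69 mm
Layer 850–810 hPa: Δp = 40 hPa = 4000 Pa, q̄ = 0.0021 kg/kg → 0.0021 × 4000 / 9.8 = 0.86 mm
Layer 810–630 hPa: Δp = 180 hPa = 18000 Pa, q̄ = 0.0016 kg/kg → 0.0016 × 18000 / 9.8 = 2.94 mm
Layer 630–560 hPa: Δp = 70 hPa = 7000 Pa, q̄ = 0.00114 kg/kg → 0.00114 × 7000 / 9.8 = 0.81 mm
Layer 560–400 hPa: Δp = 160 hPa = 16000 Pa, q̄ = 0.000606 kg/kg → 0.000606 × 16000 / 9.8 = 0.99 mm
PW = 4.69 + 0.86 + 2.94 + 0.81 + 0.99 = 10.29 ≈ 10.3 mm.
Precipitation = ε × PW = 0.64 × 10.3 = 6.6 mm.

PW ≈ 10.3 mm; precipitation ≈ 6.6 mm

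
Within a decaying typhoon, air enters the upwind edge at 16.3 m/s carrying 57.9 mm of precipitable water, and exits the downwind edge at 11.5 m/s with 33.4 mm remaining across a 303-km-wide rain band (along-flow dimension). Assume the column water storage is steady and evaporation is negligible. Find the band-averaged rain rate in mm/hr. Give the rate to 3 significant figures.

Column moisture flux per unit crosswind length is F = V × PW.
Inflow: F_in = 16.3 × 57.9 = 943.77 mm·m/s
Outflow: F_out = 11.5 × 33.4 = 384.1 mm·m/s
Steady-state rate R = (F_in − F_out)/L = (943.77 − 384.1) / 303000 m = 1.847e-03 mm/s.
R = 1.847e-03 × 3600 = 6.65 mm/hr.

R ≈ 6.65 mm/hr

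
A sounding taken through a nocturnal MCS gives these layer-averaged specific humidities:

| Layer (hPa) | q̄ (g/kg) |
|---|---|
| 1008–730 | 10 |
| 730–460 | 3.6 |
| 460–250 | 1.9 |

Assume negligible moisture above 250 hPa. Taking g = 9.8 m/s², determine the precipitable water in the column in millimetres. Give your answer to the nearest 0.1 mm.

Precipitable water is the column-integrated vapour mass per unit area: PW = (1/g) Σ q̄ Δp, with q in kg/kg and Δp in Pa (1 kg/m² of water = 1 mm).
Layer 1008–730 hPa: Δp = 278 hPa = 27800 Pa, q̄ = 0.01 kg/kg → 0.01 × 27800 / 9.8 = 28.37 mm
Layer 730–460 hPa: Δp = 270 hPa = 27000 Pa, q̄ = 0.0036 kg/kg → 0.0036 × 27000 / 9.8 = 9.92 mm
Layer 460–250 hPa: Δp = 210 hPa = 21000 Pa, q̄ = 0.0019 kg/kg → 0.0019 × 21000 / 9.8 = 4.07 mm
PW = 28.37 + 9.92 + 4.07 = 42.36 ≈ 42.4 mm.

PW ≈ 42.4 mm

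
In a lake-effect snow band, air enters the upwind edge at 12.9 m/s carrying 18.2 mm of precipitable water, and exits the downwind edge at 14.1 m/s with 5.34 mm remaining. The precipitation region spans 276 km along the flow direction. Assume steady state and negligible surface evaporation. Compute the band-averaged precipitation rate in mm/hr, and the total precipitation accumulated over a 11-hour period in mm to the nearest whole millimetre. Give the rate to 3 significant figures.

Column moisture flux per unit crosswind length is F = V × PW.
Inflow: F_in = 12.9 × 18.2 = 234.78 mm·m/s
Outflow: F_out = 14.1 × 5.34 = 75.294 mm·m/s
Steady-state rate R = (F_in − F_out)/L = (234.78 − 75.294) / 276000 m = 5.778e-04 mm/s.
R = 5.778e-04 × 3600 = 2.08 mm/hr.
Over 11 h: total = 2.08 × 11 = 22.88 ≈ 23 mm.

R ≈ 2.08 mm/hr; total ≈ 23 mm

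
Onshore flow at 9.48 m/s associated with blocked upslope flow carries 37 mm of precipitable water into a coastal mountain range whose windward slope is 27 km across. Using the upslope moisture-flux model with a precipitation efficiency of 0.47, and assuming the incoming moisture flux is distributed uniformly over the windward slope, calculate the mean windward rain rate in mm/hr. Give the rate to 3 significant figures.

R ≈ 22.0 mm/hr

Incoming column moisture flux per unit ridge length: F = V × PW = 9.48 × 37 = 350.76 mm·m/s.
Spread over the 27 km slope with efficiency ε = 0.47: R = ε·F/W = 0.47 × 350.76 / 27000 m = 6.106e-03 mm/s.
R = 6.106e-03 × 3600 = 22.0 mm/hr.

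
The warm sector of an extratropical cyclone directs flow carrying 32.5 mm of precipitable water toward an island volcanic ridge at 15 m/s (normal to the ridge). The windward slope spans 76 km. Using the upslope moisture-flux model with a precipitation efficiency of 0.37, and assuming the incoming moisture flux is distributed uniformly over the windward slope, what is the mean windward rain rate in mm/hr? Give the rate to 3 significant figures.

R ≈ 8.54 mm/hr

Incoming column moisture flux per unit ridge length: F = V × PW = 15 × 32.5 = 487.5 mm·m/s.
Spread over the 76 km slope with efficiency ε = 0.37: R = ε·F/W = 0.37 × 487.5 / 76000 m = 2.373e-03 mm/s.
R = 2.373e-03 × 3600 = 8.54 mm/hr.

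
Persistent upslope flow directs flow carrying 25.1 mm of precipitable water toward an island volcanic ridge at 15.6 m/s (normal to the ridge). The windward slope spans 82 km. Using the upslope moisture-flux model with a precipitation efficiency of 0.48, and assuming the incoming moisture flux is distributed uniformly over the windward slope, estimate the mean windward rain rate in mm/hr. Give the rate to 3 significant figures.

Incoming column moisture flux per unit ridge length: F = V × PW = 15.6 × 25.1 = 391.56 mm·m/s.
Spread over the 82 km slope with efficiency ε = 0.48: R = ε·F/W = 0.48 × 391.56 / 82000 m = 2.292e-03 mm/s.
R = 2.292e-03 × 3600 = 8.25 mm/hr.

R ≈ 8.25 mm/hr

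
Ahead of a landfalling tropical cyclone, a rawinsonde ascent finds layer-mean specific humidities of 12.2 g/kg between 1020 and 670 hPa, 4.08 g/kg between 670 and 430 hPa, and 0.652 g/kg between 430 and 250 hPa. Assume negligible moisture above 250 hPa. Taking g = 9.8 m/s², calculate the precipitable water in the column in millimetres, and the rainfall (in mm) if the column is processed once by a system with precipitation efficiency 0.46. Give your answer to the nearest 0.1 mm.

PW ≈ 54.8 mm; rainfall ≈ 25.2 mm

Precipitable water is the column-integrated vapour mass per unit area: PW = (1/g) Σ q̄ Δp, with q in kg/kg and Δp in Pa (1 kg/m² of water = 1 mm).
Layer 1020–670 hPa: Δp = 350 hPa = 35000 Pa, q̄ = 0.0122 kg/kg → 0.0122 × 35000 / 9.8 = 43.57 mm
Layer 670–430 hPa: Δp = 240 hPa = 24000 Pa, q̄ = 0.00408 kg/kg → 0.00408 × 24000 / 9.8 = 9.99 mm
Layer 430–250 hPa: Δp = 180 hPa = 18000 Pa, q̄ = 0.000652 kg/kg → 0.000652 × 18000 / 9.8 = 1.20 mm
PW = 43.57 + 9.99 + 1.20 = 54.76 ≈ 54.8 mm.
Rainfall = ε × PW = 0.46 × 54.8 = 25.2 mm.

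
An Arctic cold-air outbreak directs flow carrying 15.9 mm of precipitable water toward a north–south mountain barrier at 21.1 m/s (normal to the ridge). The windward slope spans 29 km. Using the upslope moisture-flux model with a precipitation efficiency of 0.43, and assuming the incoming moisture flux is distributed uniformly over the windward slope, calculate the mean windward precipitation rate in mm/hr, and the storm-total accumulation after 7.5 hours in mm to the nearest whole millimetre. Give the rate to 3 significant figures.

R ≈ 17.9 mm/hr; total ≈ 134 mm

Incoming column moisture flux per unit ridge length: F = V × PW = 21.1 × 15.9 = 335.49 mm·m/s.
Spread over the 29 km slope with efficiency ε = 0.43: R = ε·F/W = 0.43 × 335.49 / 29000 m = 4.975e-03 mm/s.
R = 4.975e-03 × 3600 = 17.9 mm/hr.
Over 7.5 h: total = 17.9 × 7.5 = 134.25 ≈ 134 mm.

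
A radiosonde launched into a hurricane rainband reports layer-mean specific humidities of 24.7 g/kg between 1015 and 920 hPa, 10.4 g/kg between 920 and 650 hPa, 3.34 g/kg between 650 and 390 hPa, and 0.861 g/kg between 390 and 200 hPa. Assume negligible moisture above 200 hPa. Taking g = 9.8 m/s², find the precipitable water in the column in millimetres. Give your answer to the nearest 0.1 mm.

Precipitable water is the column-integrated vapour mass per unit area: PW = (1/g) Σ q̄ Δp, with q in kg/kg and Δp in Pa (1 kg/m² of water = 1 mm).
Layer 1015–920 hPa: Δp = 95 hPa = 9500 Pa, q̄ = 0.0247 kg/kg → 0.0247 × 9500 / 9.8 = 23.94 mm
Layer 920–650 hPa: Δp = 270 hPa = 27000 Pa, q̄ = 0.0104 kg/kg → 0.0104 × 27000 / 9.8 = 28.65 mm
Layer 650–390 hPa: Δp = 260 hPa = 26000 Pa, q̄ = 0.00334 kg/kg → 0.00334 × 26000 / 9.8 = 8.86 mm
Layer 390–200 hPa: Δp = 190 hPa = 19000 Pa, q̄ = 0.000861 kg/kg → 0.000861 × 19000 / 9.8 = 1.67 mm
PW = 23.94 + 28.65 + 8.86 + 1.67 = 63.12 ≈ 63.1 mm.

PW ≈ 63.1 mm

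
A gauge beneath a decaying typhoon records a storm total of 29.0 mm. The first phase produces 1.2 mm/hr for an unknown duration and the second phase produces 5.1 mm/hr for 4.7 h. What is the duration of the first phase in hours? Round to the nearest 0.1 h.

duration ≈ 4.2 h

Known phases: 5.1 × 4.7 = 23.97 mm.
Remaining depth = 29.0 − 23.97 = 5.03 mm.
Duration = 5.03 / 1.2 = 4.2 h.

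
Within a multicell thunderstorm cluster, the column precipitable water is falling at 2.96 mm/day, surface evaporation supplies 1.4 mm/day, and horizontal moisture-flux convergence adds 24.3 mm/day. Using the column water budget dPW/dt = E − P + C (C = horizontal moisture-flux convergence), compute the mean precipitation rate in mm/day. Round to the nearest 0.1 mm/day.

dPW/dt = -2.96 mm/day.
P = E + C − dPW/dt = 1.4 + (24.3) − (-2.96) = 28.7 mm/day.

P ≈ 28.7 mm/day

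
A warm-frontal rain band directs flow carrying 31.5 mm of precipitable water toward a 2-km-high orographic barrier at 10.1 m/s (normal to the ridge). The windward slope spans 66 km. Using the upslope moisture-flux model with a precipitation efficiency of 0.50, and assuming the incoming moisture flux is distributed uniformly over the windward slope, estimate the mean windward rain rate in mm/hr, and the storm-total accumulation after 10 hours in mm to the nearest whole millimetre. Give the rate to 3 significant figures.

R ≈ 8.68 mm/hr; total ≈ 87 mm

Incoming column moisture flux per unit ridge length: F = V × PW = 10.1 × 31.5 = 318.15 mm·m/s.
Spread over the 66 km slope with efficiency ε = 0.50: R = ε·F/W = 0.50 × 318.15 / 66000 m = 2.410e-03 mm/s.
R = 2.410e-03 × 3600 = 8.68 mm/hr.
Over 10 h: total = 8.68 × 10 = 86.8 ≈ 87 mm.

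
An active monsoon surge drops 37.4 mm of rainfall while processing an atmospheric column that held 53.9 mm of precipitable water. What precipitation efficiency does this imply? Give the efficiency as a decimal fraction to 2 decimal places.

ε ≈ 0.69

ε = rainfall / PW = 37.4 / 53.9 = 0.69.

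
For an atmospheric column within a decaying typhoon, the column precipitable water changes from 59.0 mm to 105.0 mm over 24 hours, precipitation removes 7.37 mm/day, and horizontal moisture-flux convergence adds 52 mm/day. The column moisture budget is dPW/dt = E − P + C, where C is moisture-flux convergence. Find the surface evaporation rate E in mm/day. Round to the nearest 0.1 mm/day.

E ≈ 1.4 mm/day

dPW/dt = (105.0 − 59.0) mm / (24/24 day) = +46.000 mm/day.
E = dPW/dt + P − C = (+46.000) + 7.37 − (52) = 1.4 mm/day.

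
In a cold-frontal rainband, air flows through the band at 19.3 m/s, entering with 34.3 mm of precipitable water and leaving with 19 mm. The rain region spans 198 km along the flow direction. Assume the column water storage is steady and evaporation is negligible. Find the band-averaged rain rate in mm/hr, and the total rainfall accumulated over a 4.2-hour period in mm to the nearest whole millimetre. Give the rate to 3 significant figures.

Column moisture flux per unit crosswind length is F = V × PW.
Inflow: F_in = 19.3 × 34.3 = 661.99 mm·m/s
Outflow: F_out = 19.3 × 19 = 366.7 mm·m/s
Steady-state rate R = (F_in − F_out)/L = (661.99 − 366.7) / 198000 m = 1.491e-03 mm/s.
R = 1.491e-03 × 3600 = 5.37 mm/hr.
Over 4.2 h: total = 5.37 × 4.2 = 22.554 ≈ 23 mm.

R ≈ 5.37 mm/hr; total ≈ 23 mm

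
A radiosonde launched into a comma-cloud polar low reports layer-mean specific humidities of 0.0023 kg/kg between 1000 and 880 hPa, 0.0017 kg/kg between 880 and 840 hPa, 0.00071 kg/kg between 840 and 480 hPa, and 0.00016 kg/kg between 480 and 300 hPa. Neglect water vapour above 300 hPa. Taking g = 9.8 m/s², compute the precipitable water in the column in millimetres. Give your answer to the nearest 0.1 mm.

Precipitable water is the column-integrated vapour mass per unit area: PW = (1/g) Σ q̄ Δp, with q in kg/kg and Δp in Pa (1 kg/m² of water = 1 mm).
Layer 1000–880 hPa: Δp = 120 hPa = 12000 Pa, q̄ = 0.0023 kg/kg → 0.0023 × 12000 / 9.8 = 2.82 mm
Layer 880–840 hPa: Δp = 40 hPa = 4000 Pa, q̄ = 0.0017 kg/kg → 0.0017 × 4000 / 9.8 = 0.69 mm
Layer 840–480 hPa: Δp = 360 hPa = 36000 Pa, q̄ = 0.00071 kg/kg → 0.00071 × 36000 / 9.8 = 2.61 mm
Layer 480–300 hPa: Δp = 180 hPa = 18000 Pa, q̄ = 0.00016 kg/kg → 0.00016 × 18000 / 9.8 = 0.29 mm
PW = 2.82 + 0.69 + 2.61 + 0.29 = 6.41 ≈ 6.4 mm.

PW ≈ 6.4 mm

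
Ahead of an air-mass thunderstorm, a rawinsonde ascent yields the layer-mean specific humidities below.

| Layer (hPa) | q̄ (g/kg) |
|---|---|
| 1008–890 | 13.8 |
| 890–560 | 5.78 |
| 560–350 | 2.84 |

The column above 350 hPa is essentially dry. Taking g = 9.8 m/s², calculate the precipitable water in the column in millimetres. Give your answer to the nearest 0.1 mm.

PW ≈ 42.2 mm

Precipitable water is the column-integrated vapour mass per unit area: PW = (1/g) Σ q̄ Δp, with q in kg/kg and Δp in Pa (1 kg/m² of water = 1 mm).
Layer 1008–890 hPa: Δp = 118 hPa = 11800 Pa, q̄ = 0.0138 kg/kg → 0.0138 × 11800 / 9.8 = 16.62 mm
Layer 890–560 hPa: Δp = 330 hPa = 33000 Pa, q̄ = 0.00578 kg/kg → 0.00578 × 33000 / 9.8 = 19.46 mm
Layer 560–350 hPa: Δp = 210 hPa = 21000 Pa, q̄ = 0.00284 kg/kg → 0.00284 × 21000 / 9.8 = 6.09 mm
PW = 16.62 + 19.46 + 6.09 = 42.17 ≈ 42.2 mm.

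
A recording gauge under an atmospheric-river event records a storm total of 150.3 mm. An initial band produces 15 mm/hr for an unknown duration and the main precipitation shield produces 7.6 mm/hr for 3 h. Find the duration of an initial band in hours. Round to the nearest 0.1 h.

duration ≈ 8.5 h

Known phases: 7.6 × 3 = 22.8 mm.
Remaining depth = 150.3 − 22.8 = 127.5 mm.
Duration = 127.5 / 15 = 8.5 h.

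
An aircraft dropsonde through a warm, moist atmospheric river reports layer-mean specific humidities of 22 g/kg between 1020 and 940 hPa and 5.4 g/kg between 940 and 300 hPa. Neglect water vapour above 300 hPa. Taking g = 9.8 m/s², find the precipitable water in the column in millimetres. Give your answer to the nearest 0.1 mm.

Precipitable water is the column-integrated vapour mass per unit area: PW = (1/g) Σ q̄ Δp, with q in kg/kg and Δp in Pa (1 kg/m² of water = 1 mm).
Layer 1020–940 hPa: Δp = 80 hPa = 8000 Pa, q̄ = 0.022 kg/kg → 0.022 × 8000 / 9.8 = 17.96 mm
Layer 940–300 hPa: Δp = 640 hPa = 64000 Pa, q̄ = 0.0054 kg/kg → 0.0054 × 64000 / 9.8 = 35.27 mm
PW = 17.96 + 35.27 = 53.23 ≈ 53.2 mm.

PW ≈ 53.2 mm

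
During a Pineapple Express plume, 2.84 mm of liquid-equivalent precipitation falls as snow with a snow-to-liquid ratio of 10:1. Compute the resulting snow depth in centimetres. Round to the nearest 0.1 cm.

Snow depth = liquid × ratio = 2.84 mm × 10 = 28.4 mm = 2.8 cm.

snow depth ≈ 2.8 cm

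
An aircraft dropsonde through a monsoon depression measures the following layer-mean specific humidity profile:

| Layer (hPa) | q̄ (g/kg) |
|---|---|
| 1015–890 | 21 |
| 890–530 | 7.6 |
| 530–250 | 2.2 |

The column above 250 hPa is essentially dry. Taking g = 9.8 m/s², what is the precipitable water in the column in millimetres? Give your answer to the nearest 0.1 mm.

PW ≈ 61.0 mm

Precipitable water is the column-integrated vapour mass per unit area: PW = (1/g) Σ q̄ Δp, with q in kg/kg and Δp in Pa (1 kg/m² of water = 1 mm).
Layer 1015–890 hPa: Δp = 125 hPa = 12500 Pa, q̄ = 0.021 kg/kg → 0.021 × 12500 / 9.8 = 26.79 mm
Layer 890–530 hPa: Δp = 360 hPa = 36000 Pa, q̄ = 0.0076 kg/kg → 0.0076 × 36000 / 9.8 = 27.92 mm
Layer 530–250 hPa: Δp = 280 hPa = 28000 Pa, q̄ = 0.0022 kg/kg → 0.0022 × 28000 / 9.8 = 6.29 mm
PW = 26.79 + 27.92 + 6.29 = 61.00 ≈ 61.0 mm.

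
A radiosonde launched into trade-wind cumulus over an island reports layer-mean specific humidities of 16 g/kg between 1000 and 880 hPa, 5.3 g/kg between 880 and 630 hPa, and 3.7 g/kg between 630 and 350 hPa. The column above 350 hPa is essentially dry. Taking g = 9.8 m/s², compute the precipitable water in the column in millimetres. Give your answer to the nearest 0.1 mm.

Precipitable water is the column-integrated vapour mass per unit area: PW = (1/g) Σ q̄ Δp, with q in kg/kg and Δp in Pa (1 kg/m² of water = 1 mm).
Layer 1000–880 hPa: Δp = 120 hPa = 12000 Pa, q̄ = 0.016 kg/kg → 0.016 × 12000 / 9.8 = 19.59 mm
Layer 880–630 hPa: Δp = 250 hPa = 25000 Pa, q̄ = 0.0053 kg/kg → 0.0053 × 25000 / 9.8 = 13.52 mm
Layer 630–350 hPa: Δp = 280 hPa = 28000 Pa, q̄ = 0.0037 kg/kg → 0.0037 × 28000 / 9.8 = 10.57 mm
PW = 19.59 + 13.52 + 10.57 = 43.68 ≈ 43.7 mm.

PW ≈ 43.7 mm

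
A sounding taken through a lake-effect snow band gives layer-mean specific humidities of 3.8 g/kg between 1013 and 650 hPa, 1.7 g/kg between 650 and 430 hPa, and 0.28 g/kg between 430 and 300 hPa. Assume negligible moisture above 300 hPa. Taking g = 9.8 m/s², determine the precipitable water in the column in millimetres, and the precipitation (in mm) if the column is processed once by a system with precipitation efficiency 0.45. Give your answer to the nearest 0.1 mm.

Precipitable water is the column-integrated vapour mass per unit area: PW = (1/g) Σ q̄ Δp, with q in kg/kg and Δp in Pa (1 kg/m² of water = 1 mm).
Layer 1013–650 hPa: Δp = 363 hPa = 36300 Pa, q̄ = 0.0038 kg/kg → 0.0038 × 36300 / 9.8 = 14.08 mm
Layer 650–430 hPa: Δp = 220 hPa = 22000 Pa, q̄ = 0.0017 kg/kg → 0.0017 × 22000 / 9.8 = 3.82 mm
Layer 430–300 hPa: Δp = 130 hPa = 13000 Pa, q̄ = 0.00028 kg/kg → 0.00028 × 13000 / 9.8 = 0.37 mm
PW = 14.08 + 3.82 + 0.37 = 18.27 ≈ 18.3 mm.
Precipitation = ε × PW = 0.45 × 18.3 = 8.2 mm.

PW ≈ 18.3 mm; precipitation ≈ 8.2 mm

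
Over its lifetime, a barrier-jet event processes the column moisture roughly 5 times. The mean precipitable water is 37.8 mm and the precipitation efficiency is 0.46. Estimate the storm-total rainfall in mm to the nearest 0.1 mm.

Each cycle deposits ε × PW = 0.46 × 37.8 = 17.388 mm.
Over 5 cycles: 5 × 17.388 = 86.9 mm.

rainfall ≈ 86.9 mm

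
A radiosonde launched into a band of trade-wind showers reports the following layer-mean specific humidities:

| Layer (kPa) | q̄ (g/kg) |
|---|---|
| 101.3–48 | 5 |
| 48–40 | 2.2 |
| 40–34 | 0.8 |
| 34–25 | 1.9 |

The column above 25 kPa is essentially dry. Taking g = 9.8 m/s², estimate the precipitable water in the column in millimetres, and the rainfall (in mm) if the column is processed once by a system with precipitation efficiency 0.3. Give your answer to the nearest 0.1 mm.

PW ≈ 31.2 mm; rainfall ≈ 9.4 mm

Precipitable water is the column-integrated vapour mass per unit area: PW = (1/g) Σ q̄ Δp, with q in kg/kg and Δp in Pa (1 kg/m² of water = 1 mm).
Layer 101.3–48 kPa: Δp = 533 hPa = 53300 Pa, q̄ = 0.005 kg/kg → 0.005 × 53300 / 9.8 = 27.19 mm
Layer 48–40 kPa: Δp = 80 hPa = 8000 Pa, q̄ = 0.0022 kg/kg → 0.0022 × 8000 / 9.8 = 1.80 mm
Layer 40–34 kPa: Δp = 60 hPa = 6000 Pa, q̄ = 0.0008 kg/kg → 0.0008 × 6000 / 9.8 = 0.49 mm
Layer 34–25 kPa: Δp = 90 hPa = 9000 Pa, q̄ = 0.0019 kg/kg → 0.0019 × 9000 / 9.8 = 1.74 mm
PW = 27.19 + 1.80 + 0.49 + 1.74 = 31.22 ≈ 31.2 mm.
Rainfall = ε × PW = 0.3 × 31.2 = 9.4 mm.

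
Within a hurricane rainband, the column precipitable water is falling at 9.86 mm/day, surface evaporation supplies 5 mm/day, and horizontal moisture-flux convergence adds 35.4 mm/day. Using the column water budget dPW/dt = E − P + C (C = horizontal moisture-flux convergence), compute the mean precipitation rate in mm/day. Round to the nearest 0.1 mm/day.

dPW/dt = -9.86 mm/day.
P = E + C − dPW/dt = 5 + (35.4) − (-9.86) = 50.3 mm/day.

P ≈ 50.3 mm/day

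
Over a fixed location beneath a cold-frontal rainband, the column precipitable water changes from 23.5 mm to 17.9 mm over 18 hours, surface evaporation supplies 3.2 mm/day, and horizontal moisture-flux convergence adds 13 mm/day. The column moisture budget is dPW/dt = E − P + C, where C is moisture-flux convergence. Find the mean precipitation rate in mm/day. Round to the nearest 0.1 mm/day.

dPW/dt = (17.9 − 23.5) mm / (18/24 day) = -7.467 mm/day.
P = E + C − dPW/dt = 3.2 + (13) − (-7.467) = 23.7 mm/day.

P ≈ 23.7 mm/day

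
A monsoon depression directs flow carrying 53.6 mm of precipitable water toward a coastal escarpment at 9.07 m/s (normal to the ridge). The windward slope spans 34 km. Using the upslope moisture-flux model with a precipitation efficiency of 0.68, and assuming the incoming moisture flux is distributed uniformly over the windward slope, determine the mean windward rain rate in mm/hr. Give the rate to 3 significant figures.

Incoming column moisture flux per unit ridge length: F = V × PW = 9.07 × 53.6 = 486.152 mm·m/s.
Spread over the 34 km slope with efficiency ε = 0.68: R = ε·F/W = 0.68 × 486.152 / 34000 m = 9.723e-03 mm/s.
R = 9.723e-03 × 3600 = 35.0 mm/hr.

R ≈ 35.0 mm/hr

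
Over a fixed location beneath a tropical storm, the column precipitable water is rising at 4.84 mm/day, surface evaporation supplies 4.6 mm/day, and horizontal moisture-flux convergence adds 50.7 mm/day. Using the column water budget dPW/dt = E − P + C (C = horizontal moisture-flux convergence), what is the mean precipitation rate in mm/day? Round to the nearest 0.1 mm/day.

P ≈ 50.5 mm/day

dPW/dt = +4.84 mm/day.
P = E + C − dPW/dt = 4.6 + (50.7) − (+4.84) = 50.5 mm/day.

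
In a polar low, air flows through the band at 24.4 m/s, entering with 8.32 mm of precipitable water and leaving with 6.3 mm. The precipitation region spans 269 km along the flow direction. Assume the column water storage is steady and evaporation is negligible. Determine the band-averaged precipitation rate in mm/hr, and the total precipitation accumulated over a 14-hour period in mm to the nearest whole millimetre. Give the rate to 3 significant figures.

Column moisture flux per unit crosswind length is F = V × PW.
Inflow: F_in = 24.4 × 8.32 = 203.008 mm·m/s
Outflow: F_out = 24.4 × 6.3 = 153.72 mm·m/s
Steady-state rate R = (F_in − F_out)/L = (203.008 − 153.72) / 269000 m = 1.832e-04 mm/s.
R = 1.832e-04 × 3600 = 0.660 mm/hr.
Over 14 h: total = 0.660 × 14 = 9.24 ≈ 9 mm.

R ≈ 0.660 mm/hr; total ≈ 9 mm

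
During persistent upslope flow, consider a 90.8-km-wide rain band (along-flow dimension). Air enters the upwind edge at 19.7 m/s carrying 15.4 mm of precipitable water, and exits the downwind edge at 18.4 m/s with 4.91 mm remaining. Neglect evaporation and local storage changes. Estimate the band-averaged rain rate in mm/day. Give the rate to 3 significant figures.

Column moisture flux per unit crosswind length is F = V × PW.
Inflow: F_in = 19.7 × 15.4 = 303.38 mm·m/s
Outflow: F_out = 18.4 × 4.91 = 90.344 mm·m/s
Steady-state rate R = (F_in − F_out)/L = (303.38 − 90.344) / 90800 m = 2.346e-03 mm/s.
R = 2.346e-03 × 3600 × 24 = 203 mm/day.

R ≈ 203 mm/day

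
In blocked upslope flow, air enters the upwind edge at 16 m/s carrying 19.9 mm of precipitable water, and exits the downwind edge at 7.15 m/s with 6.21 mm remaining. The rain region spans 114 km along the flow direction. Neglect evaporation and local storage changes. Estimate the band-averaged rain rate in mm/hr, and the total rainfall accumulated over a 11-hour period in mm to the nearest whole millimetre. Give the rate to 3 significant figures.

Column moisture flux per unit crosswind length is F = V × PW.
Inflow: F_in = 16 × 19.9 = 318.4 mm·m/s
Outflow: F_out = 7.15 × 6.21 = 44.4015 mm·m/s
Steady-state rate R = (F_in − F_out)/L = (318.4 − 44.4015) / 114000 m = 2.403e-03 mm/s.
R = 2.403e-03 × 3600 = 8.65 mm/hr.
Over 11 h: total = 8.65 × 11 = 95.15 ≈ 95 mm.

R ≈ 8.65 mm/hr; total ≈ 95 mm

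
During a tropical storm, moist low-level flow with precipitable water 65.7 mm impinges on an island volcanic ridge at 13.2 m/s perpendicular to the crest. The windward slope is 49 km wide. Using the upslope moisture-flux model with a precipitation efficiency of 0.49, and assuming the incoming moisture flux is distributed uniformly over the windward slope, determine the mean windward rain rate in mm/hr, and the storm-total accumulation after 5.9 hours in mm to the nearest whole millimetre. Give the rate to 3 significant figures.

Incoming column moisture flux per unit ridge length: F = V × PW = 13.2 × 65.7 = 867.24 mm·m/s.
Spread over the 49 km slope with efficiency ε = 0.49: R = ε·F/W = 0.49 × 867.24 / 49000 m = 8.672e-03 mm/s.
R = 8.672e-03 × 3600 = 31.2 mm/hr.
Over 5.9 h: total = 31.2 × 5.9 = 184.08 ≈ 184 mm.

R ≈ 31.2 mm/hr; total ≈ 184 mm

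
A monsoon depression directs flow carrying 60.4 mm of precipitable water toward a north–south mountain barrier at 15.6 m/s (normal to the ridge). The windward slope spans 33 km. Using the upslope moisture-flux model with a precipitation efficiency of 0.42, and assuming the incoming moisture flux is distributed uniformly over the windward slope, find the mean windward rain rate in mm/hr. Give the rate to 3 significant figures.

R ≈ 43.2 mm/hr

Incoming column moisture flux per unit ridge length: F = V × PW = 15.6 × 60.4 = 942.24 mm·m/s.
Spread over the 33 km slope with efficiency ε = 0.42: R = ε·F/W = 0.42 × 942.24 / 33000 m = 1.199e-02 mm/s.
R = 1.199e-02 × 3600 = 43.2 mm/hr.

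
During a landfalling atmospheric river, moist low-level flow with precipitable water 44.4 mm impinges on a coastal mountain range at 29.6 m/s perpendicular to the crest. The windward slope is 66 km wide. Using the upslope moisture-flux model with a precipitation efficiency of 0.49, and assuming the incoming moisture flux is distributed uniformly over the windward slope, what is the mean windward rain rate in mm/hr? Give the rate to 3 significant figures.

R ≈ 35.1 mm/hr

Incoming column moisture flux per unit ridge length: F = V × PW = 29.6 × 44.4 = 1314.24 mm·m/s.
Spread over the 66 km slope with efficiency ε = 0.49: R = ε·F/W = 0.49 × 1314.24 / 66000 m = 9.757e-03 mm/s.
R = 9.757e-03 × 3600 = 35.1 mm/hr.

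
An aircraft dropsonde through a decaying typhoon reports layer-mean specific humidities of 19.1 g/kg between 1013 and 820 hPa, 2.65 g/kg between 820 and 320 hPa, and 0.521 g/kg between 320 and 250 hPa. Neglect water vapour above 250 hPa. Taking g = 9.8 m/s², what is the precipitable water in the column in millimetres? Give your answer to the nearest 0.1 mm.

Precipitable water is the column-integrated vapour mass per unit area: PW = (1/g) Σ q̄ Δp, with q in kg/kg and Δp in Pa (1 kg/m² of water = 1 mm).
Layer 1013–820 hPa: Δp = 193 hPa = 19300 Pa, q̄ = 0.0191 kg/kg → 0.0191 × 19300 / 9.8 = 37.62 mm
Layer 820–320 hPa: Δp = 500 hPa = 50000 Pa, q̄ = 0.00265 kg/kg → 0.00265 × 50000 / 9.8 = 13.52 mm
Layer 320–250 hPa: Δp = 70 hPa = 7000 Pa, q̄ = 0.000521 kg/kg → 0.000521 × 7000 / 9.8 = 0.37 mm
PW = 37.62 + 13.52 + 0.37 = 51.51 ≈ 51.5 mm.

PW ≈ 51.5 mm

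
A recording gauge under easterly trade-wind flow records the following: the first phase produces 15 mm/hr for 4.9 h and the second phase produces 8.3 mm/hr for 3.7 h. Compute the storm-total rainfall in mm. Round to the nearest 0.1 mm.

total ≈ 104.2 mm

Total = Σ Rᵢ Δtᵢ = 15 × 4.9 + 8.3 × 3.7
      = 73.5 + 30.71 = 104.2 mm.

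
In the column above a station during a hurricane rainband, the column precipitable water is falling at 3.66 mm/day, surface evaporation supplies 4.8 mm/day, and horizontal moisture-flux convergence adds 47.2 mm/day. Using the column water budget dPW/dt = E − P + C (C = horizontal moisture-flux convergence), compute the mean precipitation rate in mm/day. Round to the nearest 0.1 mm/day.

P ≈ 55.7 mm/day

dPW/dt = -3.66 mm/day.
P = E + C − dPW/dt = 4.8 + (47.2) − (-3.66) = 55.7 mm/day.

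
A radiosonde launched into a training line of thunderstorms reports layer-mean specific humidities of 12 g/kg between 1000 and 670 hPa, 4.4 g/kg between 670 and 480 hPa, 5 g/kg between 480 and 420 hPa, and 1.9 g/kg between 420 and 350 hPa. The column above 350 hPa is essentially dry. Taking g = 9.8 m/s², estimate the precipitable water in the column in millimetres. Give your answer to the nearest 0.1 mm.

Precipitable water is the column-integrated vapour mass per unit area: PW = (1/g) Σ q̄ Δp, with q in kg/kg and Δp in Pa (1 kg/m² of water = 1 mm).
Layer 1000–670 hPa: Δp = 330 hPa = 33000 Pa, q̄ = 0.012 kg/kg → 0.012 × 33000 / 9.8 = 40.41 mm
Layer 670–480 hPa: Δp = 190 hPa = 19000 Pa, q̄ = 0.0044 kg/kg → 0.0044 × 19000 / 9.8 = 8.53 mm
Layer 480–420 hPa: Δp = 60 hPa = 6000 Pa, q̄ = 0.005 kg/kg → 0.005 × 6000 / 9.8 = 3.06 mm
Layer 420–350 hPa: Δp = 70 hPa = 7000 Pa, q̄ = 0.0019 kg/kg → 0.0019 × 7000 / 9.8 = 1.36 mm
PW = 40.41 + 8.53 + 3.06 + 1.36 = 53.36 ≈ 53.4 mm.

PW ≈ 53.4 mm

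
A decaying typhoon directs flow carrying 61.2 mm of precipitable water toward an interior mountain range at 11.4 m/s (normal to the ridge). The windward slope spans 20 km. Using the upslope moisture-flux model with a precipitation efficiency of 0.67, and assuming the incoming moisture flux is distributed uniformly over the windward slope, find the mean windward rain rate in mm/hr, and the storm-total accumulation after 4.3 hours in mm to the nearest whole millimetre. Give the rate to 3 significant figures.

Incoming column moisture flux per unit ridge length: F = V × PW = 11.4 × 61.2 = 697.68 mm·m/s.
Spread over the 20 km slope with efficiency ε = 0.67: R = ε·F/W = 0.67 × 697.68 / 20000 m = 2.337e-02 mm/s.
R = 2.337e-02 × 3600 = 84.1 mm/hr.
Over 4.3 h: total = 84.1 × 4.3 = 361.63 ≈ 362 mm.

R ≈ 84.1 mm/hr; total ≈ 362 mm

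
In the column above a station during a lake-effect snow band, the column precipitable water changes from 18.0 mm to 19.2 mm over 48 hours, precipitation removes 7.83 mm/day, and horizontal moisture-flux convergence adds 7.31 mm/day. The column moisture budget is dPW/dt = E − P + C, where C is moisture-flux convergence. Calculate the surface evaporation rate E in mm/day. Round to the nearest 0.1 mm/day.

dPW/dt = (19.2 − 18.0) mm / (48/24 day) = +0.600 mm/day.
E = dPW/dt + P − C = (+0.600) + 7.83 − (7.31) = 1.1 mm/day.

E ≈ 1.1 mm/day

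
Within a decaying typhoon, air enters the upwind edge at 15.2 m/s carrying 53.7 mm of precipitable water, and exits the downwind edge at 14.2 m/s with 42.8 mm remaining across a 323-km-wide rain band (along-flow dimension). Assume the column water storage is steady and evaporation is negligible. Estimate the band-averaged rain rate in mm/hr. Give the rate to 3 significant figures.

Column moisture flux per unit crosswind length is F = V × PW.
Inflow: F_in = 15.2 × 53.7 = 816.24 mm·m/s
Outflow: F_out = 14.2 × 42.8 = 607.76 mm·m/s
Steady-state rate R = (F_in − F_out)/L = (816.24 − 607.76) / 323000 m = 6.454e-04 mm/s.
R = 6.454e-04 × 3600 = 2.32 mm/hr.

R ≈ 2.32 mm/hr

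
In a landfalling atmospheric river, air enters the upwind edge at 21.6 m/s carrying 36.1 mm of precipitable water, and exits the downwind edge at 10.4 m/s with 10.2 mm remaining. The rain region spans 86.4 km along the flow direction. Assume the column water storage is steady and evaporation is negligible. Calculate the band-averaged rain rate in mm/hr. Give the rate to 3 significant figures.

Column moisture flux per unit crosswind length is F = V × PW.
Inflow: F_in = 21.6 × 36.1 = 779.76 mm·m/s
Outflow: F_out = 10.4 × 10.2 = 106.08 mm·m/s
Steady-state rate R = (F_in − F_out)/L = (779.76 − 106.08) / 86400 m = 7.797e-03 mm/s.
R = 7.797e-03 × 3600 = 28.1 mm/hr.

R ≈ 28.1 mm/hr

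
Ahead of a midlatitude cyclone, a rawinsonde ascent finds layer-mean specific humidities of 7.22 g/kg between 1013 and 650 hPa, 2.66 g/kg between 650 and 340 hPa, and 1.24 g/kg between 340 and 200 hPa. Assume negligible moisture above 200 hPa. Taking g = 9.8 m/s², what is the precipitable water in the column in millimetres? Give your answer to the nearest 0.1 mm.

PW ≈ 36.9 mm

Precipitable water is the column-integrated vapour mass per unit area: PW = (1/g) Σ q̄ Δp, with q in kg/kg and Δp in Pa (1 kg/m² of water = 1 mm).
Layer 1013–650 hPa: Δp = 363 hPa = 36300 Pa, q̄ = 0.00722 kg/kg → 0.00722 × 36300 / 9.8 = 26.74 mm
Layer 650–340 hPa: Δp = 310 hPa = 31000 Pa, q̄ = 0.00266 kg/kg → 0.00266 × 31000 / 9.8 = 8.41 mm
Layer 340–200 hPa: Δp = 140 hPa = 14000 Pa, q̄ = 0.00124 kg/kg → 0.00124 × 14000 / 9.8 = 1.77 mm
PW = 26.74 + 8.41 + 1.77 = 36.92 ≈ 36.9 mm.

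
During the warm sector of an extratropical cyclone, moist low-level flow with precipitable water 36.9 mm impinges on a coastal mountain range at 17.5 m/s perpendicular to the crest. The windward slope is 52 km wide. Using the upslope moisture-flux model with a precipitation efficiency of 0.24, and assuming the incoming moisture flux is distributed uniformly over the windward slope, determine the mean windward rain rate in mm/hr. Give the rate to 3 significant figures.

R ≈ 10.7 mm/hr

Incoming column moisture flux per unit ridge length: F = V × PW = 17.5 × 36.9 = 645.75 mm·m/s.
Spread over the 52 km slope with efficiency ε = 0.24: R = ε·F/W = 0.24 × 645.75 / 52000 m = 2.980e-03 mm/s.
R = 2.980e-03 × 3600 = 10.7 mm/hr.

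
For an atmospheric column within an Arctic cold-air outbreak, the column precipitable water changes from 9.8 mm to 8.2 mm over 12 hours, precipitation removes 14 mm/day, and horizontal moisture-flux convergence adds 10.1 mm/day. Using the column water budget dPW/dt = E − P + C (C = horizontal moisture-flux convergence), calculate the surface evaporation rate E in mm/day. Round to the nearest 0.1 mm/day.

E ≈ 0.7 mm/day

dPW/dt = (8.2 − 9.8) mm / (12/24 day) = -3.200 mm/day.
E = dPW/dt + P − C = (-3.200) + 14 − (10.1) = 0.7 mm/day.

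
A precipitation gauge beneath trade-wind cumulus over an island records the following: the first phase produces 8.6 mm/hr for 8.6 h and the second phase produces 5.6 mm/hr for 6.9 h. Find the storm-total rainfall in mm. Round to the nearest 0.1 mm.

total ≈ 112.6 mm

Total = Σ Rᵢ Δtᵢ = 8.6 × 8.6 + 5.6 × 6.9
      = 73.96 + 38.64 = 112.6 mm.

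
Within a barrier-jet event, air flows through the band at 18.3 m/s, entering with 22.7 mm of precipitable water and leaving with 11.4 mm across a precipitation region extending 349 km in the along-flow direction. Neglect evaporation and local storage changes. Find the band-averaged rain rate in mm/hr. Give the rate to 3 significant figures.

R ≈ 2.13 mm/hr

Column moisture flux per unit crosswind length is F = V × PW.
Inflow: F_in = 18.3 × 22.7 = 415.41 mm·m/s
Outflow: F_out = 18.3 × 11.4 = 208.62 mm·m/s
Steady-state rate R = (F_in − F_out)/L = (415.41 − 208.62) / 349000 m = 5.925e-04 mm/s.
R = 5.925e-04 × 3600 = 2.13 mm/hr.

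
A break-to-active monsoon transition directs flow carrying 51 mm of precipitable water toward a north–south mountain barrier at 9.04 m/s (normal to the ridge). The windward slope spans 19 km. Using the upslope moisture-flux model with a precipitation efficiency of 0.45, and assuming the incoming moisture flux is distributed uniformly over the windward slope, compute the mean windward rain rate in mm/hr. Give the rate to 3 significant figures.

R ≈ 39.3 mm/hr

Incoming column moisture flux per unit ridge length: F = V × PW = 9.04 × 51 = 461.04 mm·m/s.
Spread over the 19 km slope with efficiency ε = 0.45: R = ε·F/W = 0.45 × 461.04 / 19000 m = 1.092e-02 mm/s.
R = 1.092e-02 × 3600 = 39.3 mm/hr.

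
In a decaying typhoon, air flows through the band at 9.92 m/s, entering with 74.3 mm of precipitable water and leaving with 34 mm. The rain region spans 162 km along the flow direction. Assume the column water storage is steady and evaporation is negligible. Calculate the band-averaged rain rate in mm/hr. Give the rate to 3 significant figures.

Column moisture flux per unit crosswind length is F = V × PW.
Inflow: F_in = 9.92 × 74.3 = 737.056 mm·m/s
Outflow: F_out = 9.92 × 34 = 337.28 mm·m/s
Steady-state rate R = (F_in − F_out)/L = (737.056 − 337.28) / 162000 m = 2.468e-03 mm/s.
R = 2.468e-03 × 3600 = 8.88 mm/hr.

R ≈ 8.88 mm/hr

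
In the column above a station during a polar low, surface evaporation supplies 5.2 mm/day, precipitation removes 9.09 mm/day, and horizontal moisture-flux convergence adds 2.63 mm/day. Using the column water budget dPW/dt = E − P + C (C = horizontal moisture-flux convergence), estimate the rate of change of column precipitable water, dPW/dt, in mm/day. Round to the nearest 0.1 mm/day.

dPW/dt ≈ -1.3 mm/day

dPW/dt = E − P + C = 5.2 − 9.09 + (2.63) = -1.3 mm/day.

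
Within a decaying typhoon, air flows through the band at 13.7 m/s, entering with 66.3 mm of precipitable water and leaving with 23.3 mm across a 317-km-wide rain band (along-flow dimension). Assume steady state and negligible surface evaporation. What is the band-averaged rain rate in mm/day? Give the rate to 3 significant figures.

Column moisture flux per unit crosswind length is F = V × PW.
Inflow: F_in = 13.7 × 66.3 = 908.31 mm·m/s
Outflow: F_out = 13.7 × 23.3 = 319.21 mm·m/s
Steady-state rate R = (F_in − F_out)/L = (908.31 − 319.21) / 317000 m = 1.858e-03 mm/s.
R = 1.858e-03 × 3600 × 24 = 161 mm/day.

R ≈ 161 mm/day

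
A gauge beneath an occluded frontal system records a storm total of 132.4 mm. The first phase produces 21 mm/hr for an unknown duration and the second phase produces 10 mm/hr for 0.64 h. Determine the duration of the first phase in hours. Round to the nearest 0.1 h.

duration ≈ 6.0 h

Known phases: 10 × 0.64 = 6.4 mm.
Remaining depth = 132.4 − 6.4 = 126 mm.
Duration = 126 / 21 = 6.0 h.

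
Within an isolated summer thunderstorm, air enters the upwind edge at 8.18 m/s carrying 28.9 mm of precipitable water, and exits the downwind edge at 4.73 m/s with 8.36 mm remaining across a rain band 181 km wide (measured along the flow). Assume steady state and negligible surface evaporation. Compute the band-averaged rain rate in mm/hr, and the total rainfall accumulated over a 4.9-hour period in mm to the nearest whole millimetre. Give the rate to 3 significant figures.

R ≈ 3.92 mm/hr; total ≈ 19 mm

Column moisture flux per unit crosswind length is F = V × PW.
Inflow: F_in = 8.18 × 28.9 = 236.402 mm·m/s
Outflow: F_out = 4.73 × 8.36 = 39.5428 mm·m/s
Steady-state rate R = (F_in − F_out)/L = (236.402 − 39.5428) / 181000 m = 1.088e-03 mm/s.
R = 1.088e-03 × 3600 = 3.92 mm/hr.
Over 4.9 h: total = 3.92 × 4.9 = 19.208 ≈ 19 mm.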